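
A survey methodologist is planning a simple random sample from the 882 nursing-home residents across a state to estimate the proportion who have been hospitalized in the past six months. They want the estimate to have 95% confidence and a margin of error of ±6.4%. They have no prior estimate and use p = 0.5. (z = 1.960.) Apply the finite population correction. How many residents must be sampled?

186

Unadjusted: n₀ = 1.960² × 0.50 × 0.50 / 0.064² ≈ 234.47, so n₀ = 235.
Finite population correction with N = 882: n = n₀ / (1 + (n₀−1)/N) = 235 / (1 + 234/882) = 235 / 1.2653 ≈ 185.73.
Rounding up, n = 186.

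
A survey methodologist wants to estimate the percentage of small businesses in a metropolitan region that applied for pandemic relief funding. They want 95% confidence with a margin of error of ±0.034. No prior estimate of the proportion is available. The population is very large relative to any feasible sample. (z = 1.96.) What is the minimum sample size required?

With no prior estimate, use p = 0.5, giving p(1−p) = 0.25.
n = z²·p(1−p)/E² = 1.96² × 0.2500 / 0.034² = 3.8416 × 0.2500 / 0.001156 ≈ 830.80.
Rounding up gives n = 831.

831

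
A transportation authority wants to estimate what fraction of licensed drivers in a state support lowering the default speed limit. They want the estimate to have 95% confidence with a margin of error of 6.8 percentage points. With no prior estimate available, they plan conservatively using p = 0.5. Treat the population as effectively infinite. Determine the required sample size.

208

For 95% confidence, z = 1.960.
With p = 0.5, p(1−p) = 0.25.
n = z²·p(1−p)/E² = 1.960² × 0.2500 / 0.068² = 3.8416 × 0.2500 / 0.004624 ≈ 207.70.
Rounding up gives n = 208.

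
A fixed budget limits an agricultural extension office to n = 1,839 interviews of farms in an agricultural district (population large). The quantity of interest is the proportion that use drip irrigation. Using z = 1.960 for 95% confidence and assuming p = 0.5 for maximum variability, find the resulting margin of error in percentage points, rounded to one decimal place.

SE(p̂) = √[p(1−p)/n] = √[0.2500/1839] = 0.01166.
E = z × SE = 1.960 × 0.01166 = 0.02285, or 2.3 percentage points.

2.3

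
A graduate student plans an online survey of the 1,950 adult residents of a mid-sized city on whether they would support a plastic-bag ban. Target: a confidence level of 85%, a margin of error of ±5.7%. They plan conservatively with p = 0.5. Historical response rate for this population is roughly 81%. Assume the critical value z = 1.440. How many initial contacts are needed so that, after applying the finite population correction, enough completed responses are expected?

Completed interviews needed (unadjusted): n₀ = 1.440² × 0.2500 / 0.057² ≈ 159.56 → 160.
FPC for N = 1,950: n = 160 / (1 + 159/1950) = 160 / 1.0815 ≈ 147.94 → 148.
At an 81% response rate, contacts needed = 148 / 0.81 ≈ 182.72 → 183.

183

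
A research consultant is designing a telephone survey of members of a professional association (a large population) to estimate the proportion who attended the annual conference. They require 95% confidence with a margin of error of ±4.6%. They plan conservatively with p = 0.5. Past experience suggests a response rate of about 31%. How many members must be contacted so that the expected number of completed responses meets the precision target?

1465

For 95% confidence, z = 1.960.
Completed interviews needed: n₀ = 1.960² × 0.2500 / 0.046² ≈ 453.88 → 454.
At a 31% response rate, contacts needed = 454 / 0.31 ≈ 1464.52 → 1465.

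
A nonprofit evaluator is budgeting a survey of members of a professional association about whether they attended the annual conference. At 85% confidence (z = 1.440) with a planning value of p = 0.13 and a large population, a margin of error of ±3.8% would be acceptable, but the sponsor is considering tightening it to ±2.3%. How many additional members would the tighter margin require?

At ±3.8%: n = 1.440² × 0.1131 / 0.038² ≈ 162.41 → 163.
At ±2.3%: n = 1.440² × 0.1131 / 0.023² ≈ 443.33 → 444.
Additional respondents: 444 − 163 = 281.

281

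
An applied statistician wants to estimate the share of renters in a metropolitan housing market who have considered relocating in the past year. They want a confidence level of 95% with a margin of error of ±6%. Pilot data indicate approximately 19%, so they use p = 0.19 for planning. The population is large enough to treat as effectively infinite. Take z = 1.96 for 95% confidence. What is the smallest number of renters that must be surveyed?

165

With p = 0.19, p(1−p) = 0.1539.
n = z²·p(1−p)/E² = 1.96² × 0.1539 / 0.060² = 3.8416 × 0.1539 / 0.003600 ≈ 164.23.
Rounding up gives n = 165.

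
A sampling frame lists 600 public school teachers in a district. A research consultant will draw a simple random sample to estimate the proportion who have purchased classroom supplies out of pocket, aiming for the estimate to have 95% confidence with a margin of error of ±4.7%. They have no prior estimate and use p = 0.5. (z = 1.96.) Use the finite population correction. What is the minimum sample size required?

253

Unadjusted: n₀ = 1.96² × 0.50 × 0.50 / 0.047² ≈ 434.77, so n₀ = 435.
Finite population correction with N = 600: n = n₀ / (1 + (n₀−1)/N) = 435 / (1 + 434/600) = 435 / 1.7233 ≈ 252.42.
Rounding up, n = 253.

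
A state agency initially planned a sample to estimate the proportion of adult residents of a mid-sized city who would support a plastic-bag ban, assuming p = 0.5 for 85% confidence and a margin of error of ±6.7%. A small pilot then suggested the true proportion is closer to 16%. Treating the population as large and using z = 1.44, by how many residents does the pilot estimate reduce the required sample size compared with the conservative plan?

53

Conservative (p = 0.5): n = 1.44² × 0.25 / 0.067² ≈ 115.48 → 116.
Using p = 0.16: p(1−p) = 0.1344, so n = 1.44² × 0.1344 / 0.067² ≈ 62.08 → 63.
Reduction: 116 − 63 = 53.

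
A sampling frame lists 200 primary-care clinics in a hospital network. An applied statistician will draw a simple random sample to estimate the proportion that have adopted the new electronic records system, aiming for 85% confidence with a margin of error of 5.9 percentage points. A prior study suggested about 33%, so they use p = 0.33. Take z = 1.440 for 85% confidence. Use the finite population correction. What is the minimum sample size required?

80

Unadjusted: n₀ = 1.440² × 0.33 × 0.67 / 0.059² ≈ 131.71, so n₀ = 132.
Finite population correction with N = 200: n = n₀ / (1 + (n₀−1)/N) = 132 / (1 + 131/200) = 132 / 1.6550 ≈ 79.76.
Rounding up, n = 80.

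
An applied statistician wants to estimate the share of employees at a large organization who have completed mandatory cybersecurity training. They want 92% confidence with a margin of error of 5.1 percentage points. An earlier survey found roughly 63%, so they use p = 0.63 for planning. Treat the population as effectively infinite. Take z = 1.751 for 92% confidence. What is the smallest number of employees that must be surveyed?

275

With p = 0.63, p(1−p) = 0.2331.
n = z²·p(1−p)/E² = 1.751² × 0.2331 / 0.051² = 3.0660 × 0.2331 / 0.002601 ≈ 274.77.
Rounding up gives n = 275.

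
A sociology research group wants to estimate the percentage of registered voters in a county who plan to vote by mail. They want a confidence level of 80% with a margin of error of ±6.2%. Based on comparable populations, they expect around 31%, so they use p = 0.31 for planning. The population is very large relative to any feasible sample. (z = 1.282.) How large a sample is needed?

92

With p = 0.31, p(1−p) = 0.2139.
n = z²·p(1−p)/E² = 1.282² × 0.2139 / 0.062² = 1.6435 × 0.2139 / 0.003844 ≈ 91.45.
Rounding up gives n = 92.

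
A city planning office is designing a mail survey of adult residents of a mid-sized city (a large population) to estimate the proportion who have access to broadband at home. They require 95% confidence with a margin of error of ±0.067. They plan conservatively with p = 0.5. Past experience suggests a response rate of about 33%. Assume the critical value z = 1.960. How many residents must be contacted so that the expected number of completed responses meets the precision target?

649

Completed interviews needed: n₀ = 1.960² × 0.2500 / 0.067² ≈ 213.95 → 214.
At a 33% response rate, contacts needed = 214 / 0.33 ≈ 648.48 → 649.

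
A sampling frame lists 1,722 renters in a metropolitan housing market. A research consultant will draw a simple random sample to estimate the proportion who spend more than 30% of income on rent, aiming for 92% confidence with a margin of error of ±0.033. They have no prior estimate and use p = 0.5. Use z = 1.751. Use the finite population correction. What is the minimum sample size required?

500

Unadjusted: n₀ = 1.751² × 0.50 × 0.50 / 0.033² ≈ 703.86, so n₀ = 704.
Finite population correction with N = 1,722: n = n₀ / (1 + (n₀−1)/N) = 704 / (1 + 703/1722) = 704 / 1.4082 ≈ 499.91.
Rounding up, n = 500.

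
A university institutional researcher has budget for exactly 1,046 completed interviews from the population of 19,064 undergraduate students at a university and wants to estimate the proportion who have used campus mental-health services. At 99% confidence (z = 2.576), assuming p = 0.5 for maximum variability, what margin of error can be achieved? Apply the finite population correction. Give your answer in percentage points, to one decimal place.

3.9

Finite-population factor: (N−n)/(N−1) = (19064−1046)/(19064−1) = 0.9452.
SE(p̂) = √[p(1−p)/n · (N−n)/(N−1)] = √[0.2500/1046 × 0.9452] = 0.01503.
E = z × SE = 2.576 × 0.01503 = 0.03872 ≈ 3.9 percentage points.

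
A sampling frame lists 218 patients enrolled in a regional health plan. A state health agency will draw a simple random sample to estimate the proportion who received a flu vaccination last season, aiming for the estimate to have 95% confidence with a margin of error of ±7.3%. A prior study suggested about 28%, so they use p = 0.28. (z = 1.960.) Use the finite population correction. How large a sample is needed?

88

Unadjusted: n₀ = 1.960² × 0.28 × 0.72 / 0.073² ≈ 145.33, so n₀ = 146.
Finite population correction with N = 218: n = n₀ / (1 + (n₀−1)/N) = 146 / (1 + 145/218) = 146 / 1.6651 ≈ 87.68.
Rounding up, n = 88.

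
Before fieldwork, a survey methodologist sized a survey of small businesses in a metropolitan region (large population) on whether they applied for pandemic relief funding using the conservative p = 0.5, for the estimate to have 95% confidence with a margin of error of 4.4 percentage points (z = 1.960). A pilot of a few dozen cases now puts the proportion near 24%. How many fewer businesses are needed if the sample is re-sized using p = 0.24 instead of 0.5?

135

Conservative (p = 0.5): n = 1.960² × 0.25 / 0.044² ≈ 496.07 → 497.
Using p = 0.24: p(1−p) = 0.1824, so n = 1.960² × 0.1824 / 0.044² ≈ 361.94 → 362.
Reduction: 497 − 362 = 135.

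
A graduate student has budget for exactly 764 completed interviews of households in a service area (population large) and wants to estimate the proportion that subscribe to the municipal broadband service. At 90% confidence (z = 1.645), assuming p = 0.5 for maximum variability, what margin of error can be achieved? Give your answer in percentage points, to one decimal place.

3.0

SE(p̂) = √[p(1−p)/n] = √[0.2500/764] = 0.01809.
E = z × SE = 1.645 × 0.01809 = 0.02976, or 3.0 percentage points.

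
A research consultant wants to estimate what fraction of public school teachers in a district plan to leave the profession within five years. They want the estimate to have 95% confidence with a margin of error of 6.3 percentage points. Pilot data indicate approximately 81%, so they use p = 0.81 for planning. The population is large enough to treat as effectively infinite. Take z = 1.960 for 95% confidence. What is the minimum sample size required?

With p = 0.81, p(1−p) = 0.1539.
n = z²·p(1−p)/E² = 1.960² × 0.1539 / 0.063² = 3.8416 × 0.1539 / 0.003969 ≈ 148.96.
Rounding up gives n = 149.

149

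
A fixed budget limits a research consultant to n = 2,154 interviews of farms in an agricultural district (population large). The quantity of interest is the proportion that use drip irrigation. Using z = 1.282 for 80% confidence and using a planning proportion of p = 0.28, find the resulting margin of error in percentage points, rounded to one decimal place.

1.2

SE(p̂) = √[p(1−p)/n] = √[0.2016/2154] = 0.00967.
E = z × SE = 1.282 × 0.00967 = 0.01240, or 1.2 percentage points.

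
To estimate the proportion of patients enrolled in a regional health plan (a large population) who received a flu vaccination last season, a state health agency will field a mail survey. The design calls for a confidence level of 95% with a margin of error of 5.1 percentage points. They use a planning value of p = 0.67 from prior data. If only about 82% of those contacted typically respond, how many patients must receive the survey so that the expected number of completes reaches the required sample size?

399

For 95% confidence, z = 1.960.
Completed interviews needed: n₀ = 1.960² × 0.2211 / 0.051² ≈ 326.56 → 327.
At an 82% response rate, contacts needed = 327 / 0.82 ≈ 398.78 → 399.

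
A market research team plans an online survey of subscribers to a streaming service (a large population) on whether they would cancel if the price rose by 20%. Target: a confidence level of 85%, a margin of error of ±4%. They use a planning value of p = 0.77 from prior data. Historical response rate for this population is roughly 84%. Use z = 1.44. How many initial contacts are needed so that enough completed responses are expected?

274

Completed interviews needed: n₀ = 1.44² × 0.1771 / 0.040² ≈ 229.52 → 230.
At an 84% response rate, contacts needed = 230 / 0.84 ≈ 273.81 → 274.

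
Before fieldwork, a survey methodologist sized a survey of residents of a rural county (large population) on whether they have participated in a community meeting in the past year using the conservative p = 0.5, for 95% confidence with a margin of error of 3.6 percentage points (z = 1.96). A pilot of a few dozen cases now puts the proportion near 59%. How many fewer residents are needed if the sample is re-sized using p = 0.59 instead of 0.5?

Conservative (p = 0.5): n = 1.96² × 0.25 / 0.036² ≈ 741.05 → 742.
Using p = 0.59: p(1−p) = 0.2419, so n = 1.96² × 0.2419 / 0.036² ≈ 717.04 → 718.
Reduction: 742 − 718 = 24.

24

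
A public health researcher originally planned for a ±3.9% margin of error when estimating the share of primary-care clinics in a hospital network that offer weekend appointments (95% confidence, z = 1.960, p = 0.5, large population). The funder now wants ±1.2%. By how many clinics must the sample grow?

At ±3.9%: n = 1.960² × 0.2500 / 0.039² ≈ 631.43 → 632.
At ±1.2%: n = 1.960² × 0.2500 / 0.012² ≈ 6669.44 → 6670.
Additional respondents: 6670 − 632 = 6038.

6038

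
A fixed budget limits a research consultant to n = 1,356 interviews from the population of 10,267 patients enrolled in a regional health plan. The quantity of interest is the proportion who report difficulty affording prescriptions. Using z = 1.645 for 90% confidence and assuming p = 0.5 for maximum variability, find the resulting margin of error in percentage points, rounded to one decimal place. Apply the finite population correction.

Finite-population factor: (N−n)/(N−1) = (10267−1356)/(10267−1) = 0.8680.
SE(p̂) = √[p(1−p)/n · (N−n)/(N−1)] = √[0.2500/1356 × 0.8680] = 0.01265.
E = z × SE = 1.645 × 0.01265 = 0.02081 ≈ 2.1 percentage points.

2.1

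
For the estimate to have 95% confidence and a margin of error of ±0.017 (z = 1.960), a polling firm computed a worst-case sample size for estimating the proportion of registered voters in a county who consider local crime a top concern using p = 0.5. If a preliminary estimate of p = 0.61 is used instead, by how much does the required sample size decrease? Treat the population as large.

161

Conservative (p = 0.5): n = 1.960² × 0.25 / 0.017² ≈ 3323.18 → 3324.
Using p = 0.61: p(1−p) = 0.2379, so n = 1.960² × 0.2379 / 0.017² ≈ 3162.34 → 3163.
Reduction: 3324 − 3163 = 161.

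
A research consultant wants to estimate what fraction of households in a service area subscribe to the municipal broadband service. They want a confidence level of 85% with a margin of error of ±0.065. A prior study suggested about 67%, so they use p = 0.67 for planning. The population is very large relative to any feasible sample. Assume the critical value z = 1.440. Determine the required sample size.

With p = 0.67, p(1−p) = 0.2211.
n = z²·p(1−p)/E² = 1.440² × 0.2211 / 0.065² = 2.0736 × 0.2211 / 0.004225 ≈ 108.51.
Rounding up gives n = 109.

109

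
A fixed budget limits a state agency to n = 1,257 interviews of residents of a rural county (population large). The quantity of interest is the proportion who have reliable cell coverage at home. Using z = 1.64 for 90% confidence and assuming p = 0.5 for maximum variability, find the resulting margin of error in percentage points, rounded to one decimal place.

SE(p̂) = √[p(1−p)/n] = √[0.2500/1257] = 0.01410.
E = z × SE = 1.64 × 0.01410 = 0.02313, or 2.3 percentage points.

2.3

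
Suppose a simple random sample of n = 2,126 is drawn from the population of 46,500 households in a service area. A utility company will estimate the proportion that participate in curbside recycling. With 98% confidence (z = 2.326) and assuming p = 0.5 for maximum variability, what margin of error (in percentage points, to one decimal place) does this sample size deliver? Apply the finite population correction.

2.5

Finite-population factor: (N−n)/(N−1) = (46500−2126)/(46500−1) = 0.9543.
SE(p̂) = √[p(1−p)/n · (N−n)/(N−1)] = √[0.2500/2126 × 0.9543] = 0.01059.
E = z × SE = 2.326 × 0.01059 = 0.02464 ≈ 2.5 percentage points.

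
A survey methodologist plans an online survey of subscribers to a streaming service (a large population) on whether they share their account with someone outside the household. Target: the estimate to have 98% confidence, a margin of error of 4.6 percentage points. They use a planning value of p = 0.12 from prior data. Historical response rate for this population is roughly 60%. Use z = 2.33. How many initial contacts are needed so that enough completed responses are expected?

Completed interviews needed: n₀ = 2.33² × 0.1056 / 0.046² ≈ 270.93 → 271.
At a 60% response rate, contacts needed = 271 / 0.60 ≈ 451.67 → 452.

452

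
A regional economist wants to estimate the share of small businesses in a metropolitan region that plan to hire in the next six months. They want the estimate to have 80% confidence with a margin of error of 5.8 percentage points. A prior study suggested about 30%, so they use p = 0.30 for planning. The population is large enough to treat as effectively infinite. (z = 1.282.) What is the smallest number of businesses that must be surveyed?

With p = 0.30, p(1−p) = 0.2100.
n = z²·p(1−p)/E² = 1.282² × 0.2100 / 0.058² = 1.6435 × 0.2100 / 0.003364 ≈ 102.60.
Rounding up gives n = 103.

103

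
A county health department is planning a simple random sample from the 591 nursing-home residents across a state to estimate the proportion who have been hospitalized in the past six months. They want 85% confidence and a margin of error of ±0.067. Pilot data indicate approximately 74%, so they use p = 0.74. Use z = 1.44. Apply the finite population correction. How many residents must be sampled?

78

Unadjusted: n₀ = 1.44² × 0.74 × 0.26 / 0.067² ≈ 88.88, so n₀ = 89.
Finite population correction with N = 591: n = n₀ / (1 + (n₀−1)/N) = 89 / (1 + 88/591) = 89 / 1.1489 ≈ 77.47.
Rounding up, n = 78.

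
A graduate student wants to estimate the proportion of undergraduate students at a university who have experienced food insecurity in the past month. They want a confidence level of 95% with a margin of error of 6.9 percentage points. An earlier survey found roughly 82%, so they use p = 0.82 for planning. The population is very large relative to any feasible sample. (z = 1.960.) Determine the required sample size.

With p = 0.82, p(1−p) = 0.1476.
n = z²·p(1−p)/E² = 1.960² × 0.1476 / 0.069² = 3.8416 × 0.1476 / 0.004761 ≈ 119.10.
Rounding up gives n = 120.

120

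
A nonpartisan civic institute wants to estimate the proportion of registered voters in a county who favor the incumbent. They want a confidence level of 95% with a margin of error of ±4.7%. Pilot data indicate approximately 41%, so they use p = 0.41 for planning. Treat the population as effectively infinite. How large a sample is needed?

For 95% confidence, z = 1.960.
With p = 0.41, p(1−p) = 0.2419.
n = z²·p(1−p)/E² = 1.960² × 0.2419 / 0.047² = 3.8416 × 0.2419 / 0.002209 ≈ 420.68.
Rounding up gives n = 421.

421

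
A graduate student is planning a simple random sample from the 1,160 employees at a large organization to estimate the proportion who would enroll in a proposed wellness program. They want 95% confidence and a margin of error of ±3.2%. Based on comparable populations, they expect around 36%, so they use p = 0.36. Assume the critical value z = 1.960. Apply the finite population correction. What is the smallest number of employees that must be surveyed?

Unadjusted: n₀ = 1.960² × 0.36 × 0.64 / 0.032² ≈ 864.36, so n₀ = 865.
Finite population correction with N = 1,160: n = n₀ / (1 + (n₀−1)/N) = 865 / (1 + 864/1160) = 865 / 1.7448 ≈ 495.75.
Rounding up, n = 496.

496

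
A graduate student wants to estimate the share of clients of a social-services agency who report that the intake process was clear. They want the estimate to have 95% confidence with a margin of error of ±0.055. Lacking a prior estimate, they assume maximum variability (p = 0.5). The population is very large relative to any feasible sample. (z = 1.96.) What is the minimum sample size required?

With p = 0.5, p(1−p) = 0.25.
n = z²·p(1−p)/E² = 1.96² × 0.2500 / 0.055² = 3.8416 × 0.2500 / 0.003025 ≈ 317.49.
Rounding up gives n = 318.

318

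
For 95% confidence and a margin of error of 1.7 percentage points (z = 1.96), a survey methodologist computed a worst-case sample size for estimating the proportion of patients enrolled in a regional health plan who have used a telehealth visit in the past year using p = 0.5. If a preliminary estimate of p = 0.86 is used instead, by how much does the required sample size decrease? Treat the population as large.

Conservative (p = 0.5): n = 1.96² × 0.25 / 0.017² ≈ 3323.18 → 3324.
Using p = 0.86: p(1−p) = 0.1204, so n = 1.96² × 0.1204 / 0.017² ≈ 1600.45 → 1601.
Reduction: 3324 − 1601 = 1723.

1723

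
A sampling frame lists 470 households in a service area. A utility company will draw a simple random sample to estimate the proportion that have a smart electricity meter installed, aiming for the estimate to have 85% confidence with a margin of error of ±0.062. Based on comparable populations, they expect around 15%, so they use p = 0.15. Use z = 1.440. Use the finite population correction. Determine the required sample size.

61

Unadjusted: n₀ = 1.440² × 0.15 × 0.85 / 0.062² ≈ 68.78, so n₀ = 69.
Finite population correction with N = 470: n = n₀ / (1 + (n₀−1)/N) = 69 / (1 + 68/470) = 69 / 1.1447 ≈ 60.28.
Rounding up, n = 61.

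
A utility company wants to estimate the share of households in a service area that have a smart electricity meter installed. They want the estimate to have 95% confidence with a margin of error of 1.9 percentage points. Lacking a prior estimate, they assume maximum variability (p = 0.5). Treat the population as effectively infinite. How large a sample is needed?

2661

For 95% confidence, z = 1.96.
With p = 0.5, p(1−p) = 0.25.
n = z²·p(1−p)/E² = 1.96² × 0.2500 / 0.019² = 3.8416 × 0.2500 / 0.000361 ≈ 2660.39.
Rounding up gives n = 2661.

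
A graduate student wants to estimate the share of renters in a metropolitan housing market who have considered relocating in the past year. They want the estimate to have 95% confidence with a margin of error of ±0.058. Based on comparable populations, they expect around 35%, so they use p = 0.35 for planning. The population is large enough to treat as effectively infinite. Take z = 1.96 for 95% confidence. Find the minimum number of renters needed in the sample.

260

With p = 0.35, p(1−p) = 0.2275.
n = z²·p(1−p)/E² = 1.96² × 0.2275 / 0.058² = 3.8416 × 0.2275 / 0.003364 ≈ 259.80.
Rounding up gives n = 260.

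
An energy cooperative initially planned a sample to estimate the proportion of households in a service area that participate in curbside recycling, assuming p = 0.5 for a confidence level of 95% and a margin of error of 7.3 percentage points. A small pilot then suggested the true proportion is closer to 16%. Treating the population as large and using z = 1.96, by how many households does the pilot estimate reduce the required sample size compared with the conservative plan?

Conservative (p = 0.5): n = 1.96² × 0.25 / 0.073² ≈ 180.22 → 181.
Using p = 0.16: p(1−p) = 0.1344, so n = 1.96² × 0.1344 / 0.073² ≈ 96.89 → 97.
Reduction: 181 − 97 = 84.

84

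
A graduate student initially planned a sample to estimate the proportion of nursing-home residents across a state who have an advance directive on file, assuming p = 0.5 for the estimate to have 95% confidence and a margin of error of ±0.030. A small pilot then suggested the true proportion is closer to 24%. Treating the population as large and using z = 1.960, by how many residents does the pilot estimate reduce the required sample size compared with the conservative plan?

Conservative (p = 0.5): n = 1.960² × 0.25 / 0.030² ≈ 1067.11 → 1068.
Using p = 0.24: p(1−p) = 0.1824, so n = 1.960² × 0.1824 / 0.030² ≈ 778.56 → 779.
Reduction: 1068 − 779 = 289.

289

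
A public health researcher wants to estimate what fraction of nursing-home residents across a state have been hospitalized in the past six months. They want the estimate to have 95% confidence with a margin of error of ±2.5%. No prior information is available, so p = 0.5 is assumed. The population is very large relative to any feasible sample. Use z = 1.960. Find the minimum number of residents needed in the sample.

With p = 0.5, p(1−p) = 0.25.
n = z²·p(1−p)/E² = 1.960² × 0.2500 / 0.025² = 3.8416 × 0.2500 / 0.000625 ≈ 1536.64.
Rounding up gives n = 1537.

1537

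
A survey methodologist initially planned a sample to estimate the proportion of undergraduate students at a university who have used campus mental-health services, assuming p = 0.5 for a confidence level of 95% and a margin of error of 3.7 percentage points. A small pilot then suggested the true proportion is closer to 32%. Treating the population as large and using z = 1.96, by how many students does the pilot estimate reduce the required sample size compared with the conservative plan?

Conservative (p = 0.5): n = 1.96² × 0.25 / 0.037² ≈ 701.53 → 702.
Using p = 0.32: p(1−p) = 0.2176, so n = 1.96² × 0.2176 / 0.037² ≈ 610.62 → 611.
Reduction: 702 − 611 = 91.

91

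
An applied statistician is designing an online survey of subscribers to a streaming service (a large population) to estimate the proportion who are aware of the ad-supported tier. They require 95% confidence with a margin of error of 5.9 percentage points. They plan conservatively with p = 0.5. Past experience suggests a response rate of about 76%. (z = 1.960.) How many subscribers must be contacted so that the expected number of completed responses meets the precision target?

364

Completed interviews needed: n₀ = 1.960² × 0.2500 / 0.059² ≈ 275.90 → 276.
At a 76% response rate, contacts needed = 276 / 0.76 ≈ 363.16 → 364.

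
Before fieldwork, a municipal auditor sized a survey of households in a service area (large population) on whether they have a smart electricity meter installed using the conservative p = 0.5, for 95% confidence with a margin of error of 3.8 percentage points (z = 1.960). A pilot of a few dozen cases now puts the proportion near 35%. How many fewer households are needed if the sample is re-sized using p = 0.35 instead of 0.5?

Conservative (p = 0.5): n = 1.960² × 0.25 / 0.038² ≈ 665.10 → 666.
Using p = 0.35: p(1−p) = 0.2275, so n = 1.960² × 0.2275 / 0.038² ≈ 605.24 → 606.
Reduction: 666 − 606 = 60.

60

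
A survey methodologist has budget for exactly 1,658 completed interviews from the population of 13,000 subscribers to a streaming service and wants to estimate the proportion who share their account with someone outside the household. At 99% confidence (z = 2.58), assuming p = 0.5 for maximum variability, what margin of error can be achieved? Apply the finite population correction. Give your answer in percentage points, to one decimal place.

3.0

Finite-population factor: (N−n)/(N−1) = (13000−1658)/(13000−1) = 0.8725.
SE(p̂) = √[p(1−p)/n · (N−n)/(N−1)] = √[0.2500/1658 × 0.8725] = 0.01147.
E = z × SE = 2.58 × 0.01147 = 0.02959 ≈ 3.0 percentage points.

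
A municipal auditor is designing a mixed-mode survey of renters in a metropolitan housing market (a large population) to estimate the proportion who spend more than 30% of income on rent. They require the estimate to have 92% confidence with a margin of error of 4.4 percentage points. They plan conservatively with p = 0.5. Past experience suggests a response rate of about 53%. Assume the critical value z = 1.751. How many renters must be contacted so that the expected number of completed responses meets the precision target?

Completed interviews needed: n₀ = 1.751² × 0.2500 / 0.044² ≈ 395.92 → 396.
At a 53% response rate, contacts needed = 396 / 0.53 ≈ 747.17 → 748.

748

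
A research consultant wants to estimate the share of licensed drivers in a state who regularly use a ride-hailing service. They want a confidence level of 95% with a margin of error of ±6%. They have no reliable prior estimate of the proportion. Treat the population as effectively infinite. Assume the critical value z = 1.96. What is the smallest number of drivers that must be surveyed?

With no prior estimate, use p = 0.5, giving p(1−p) = 0.25.
n = z²·p(1−p)/E² = 1.96² × 0.2500 / 0.060² = 3.8416 × 0.2500 / 0.003600 ≈ 266.78.
Rounding up gives n = 267.

267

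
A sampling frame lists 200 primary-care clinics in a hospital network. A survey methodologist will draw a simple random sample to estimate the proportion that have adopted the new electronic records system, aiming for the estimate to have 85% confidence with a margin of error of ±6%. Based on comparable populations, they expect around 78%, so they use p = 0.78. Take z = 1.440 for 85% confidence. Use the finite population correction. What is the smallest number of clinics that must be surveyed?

67

Unadjusted: n₀ = 1.440² × 0.78 × 0.22 / 0.060² ≈ 98.84, so n₀ = 99.
Finite population correction with N = 200: n = n₀ / (1 + (n₀−1)/N) = 99 / (1 + 98/200) = 99 / 1.4900 ≈ 66.44.
Rounding up, n = 67.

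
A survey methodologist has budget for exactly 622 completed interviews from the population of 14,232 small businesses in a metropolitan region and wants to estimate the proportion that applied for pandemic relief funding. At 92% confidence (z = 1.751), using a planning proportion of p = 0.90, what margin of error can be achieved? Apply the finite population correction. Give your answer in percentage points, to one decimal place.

2.1

Finite-population factor: (N−n)/(N−1) = (14232−622)/(14232−1) = 0.9564.
SE(p̂) = √[p(1−p)/n · (N−n)/(N−1)] = √[0.0900/622 × 0.9564] = 0.01176.
E = z × SE = 1.751 × 0.01176 = 0.02060 ≈ 2.1 percentage points.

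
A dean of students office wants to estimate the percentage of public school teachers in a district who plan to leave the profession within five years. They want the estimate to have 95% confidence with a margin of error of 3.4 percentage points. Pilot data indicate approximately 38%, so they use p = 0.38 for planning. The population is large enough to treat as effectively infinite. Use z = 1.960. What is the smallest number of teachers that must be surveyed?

783

With p = 0.38, p(1−p) = 0.2356.
n = z²·p(1−p)/E² = 1.960² × 0.2356 / 0.034² = 3.8416 × 0.2356 / 0.001156 ≈ 782.94.
Rounding up gives n = 783.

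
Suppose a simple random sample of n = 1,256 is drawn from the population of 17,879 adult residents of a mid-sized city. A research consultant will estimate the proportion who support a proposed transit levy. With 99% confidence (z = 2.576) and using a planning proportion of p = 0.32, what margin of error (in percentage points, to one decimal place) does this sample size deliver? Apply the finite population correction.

3.3

Finite-population factor: (N−n)/(N−1) = (17879−1256)/(17879−1) = 0.9298.
SE(p̂) = √[p(1−p)/n · (N−n)/(N−1)] = √[0.2176/1256 × 0.9298] = 0.01269.
E = z × SE = 2.576 × 0.01269 = 0.03269 ≈ 3.3 percentage points.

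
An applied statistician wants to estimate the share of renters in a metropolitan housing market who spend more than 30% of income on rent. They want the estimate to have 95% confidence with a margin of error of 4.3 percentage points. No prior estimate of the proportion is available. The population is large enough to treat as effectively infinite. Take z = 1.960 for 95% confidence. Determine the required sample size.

With no prior estimate, use p = 0.5, giving p(1−p) = 0.25.
n = z²·p(1−p)/E² = 1.960² × 0.2500 / 0.043² = 3.8416 × 0.2500 / 0.001849 ≈ 519.42.
Rounding up gives n = 520.

520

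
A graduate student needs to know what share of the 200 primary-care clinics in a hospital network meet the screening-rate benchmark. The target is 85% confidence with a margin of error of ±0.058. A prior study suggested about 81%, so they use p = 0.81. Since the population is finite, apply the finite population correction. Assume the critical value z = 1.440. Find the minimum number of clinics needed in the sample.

65

Unadjusted: n₀ = 1.440² × 0.81 × 0.19 / 0.058² ≈ 94.87, so n₀ = 95.
Finite population correction with N = 200: n = n₀ / (1 + (n₀−1)/N) = 95 / (1 + 94/200) = 95 / 1.4700 ≈ 64.63.
Rounding up, n = 65.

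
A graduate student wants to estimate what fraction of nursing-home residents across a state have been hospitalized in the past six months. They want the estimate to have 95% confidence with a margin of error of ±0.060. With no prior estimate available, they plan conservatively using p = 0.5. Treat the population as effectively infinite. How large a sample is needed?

For 95% confidence, z = 1.96.
With p = 0.5, p(1−p) = 0.25.
n = z²·p(1−p)/E² = 1.96² × 0.2500 / 0.060² = 3.8416 × 0.2500 / 0.003600 ≈ 266.78.
Rounding up gives n = 267.

267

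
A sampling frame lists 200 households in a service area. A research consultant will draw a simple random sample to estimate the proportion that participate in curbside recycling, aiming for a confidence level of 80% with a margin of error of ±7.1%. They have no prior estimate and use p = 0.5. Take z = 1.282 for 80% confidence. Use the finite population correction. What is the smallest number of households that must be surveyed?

59

Unadjusted: n₀ = 1.282² × 0.50 × 0.50 / 0.071² ≈ 81.51, so n₀ = 82.
Finite population correction with N = 200: n = n₀ / (1 + (n₀−1)/N) = 82 / (1 + 81/200) = 82 / 1.4050 ≈ 58.36.
Rounding up, n = 59.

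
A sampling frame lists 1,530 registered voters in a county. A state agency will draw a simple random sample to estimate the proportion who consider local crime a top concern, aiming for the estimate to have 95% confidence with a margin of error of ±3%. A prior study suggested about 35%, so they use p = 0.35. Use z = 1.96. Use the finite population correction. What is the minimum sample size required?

Unadjusted: n₀ = 1.96² × 0.35 × 0.65 / 0.030² ≈ 971.07, so n₀ = 972.
Finite population correction with N = 1,530: n = n₀ / (1 + (n₀−1)/N) = 972 / (1 + 971/1530) = 972 / 1.6346 ≈ 594.63.
Rounding up, n = 595.

595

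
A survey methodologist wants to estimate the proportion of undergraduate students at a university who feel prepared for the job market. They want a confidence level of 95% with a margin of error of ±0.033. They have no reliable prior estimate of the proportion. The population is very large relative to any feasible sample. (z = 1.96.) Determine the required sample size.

With no prior estimate, use p = 0.5, giving p(1−p) = 0.25.
n = z²·p(1−p)/E² = 1.96² × 0.2500 / 0.033² = 3.8416 × 0.2500 / 0.001089 ≈ 881.91.
Rounding up gives n = 882.

882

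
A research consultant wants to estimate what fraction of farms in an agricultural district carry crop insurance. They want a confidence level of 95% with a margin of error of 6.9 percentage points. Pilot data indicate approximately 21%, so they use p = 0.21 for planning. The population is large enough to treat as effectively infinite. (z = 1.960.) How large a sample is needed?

With p = 0.21, p(1−p) = 0.1659.
n = z²·p(1−p)/E² = 1.960² × 0.1659 / 0.069² = 3.8416 × 0.1659 / 0.004761 ≈ 133.86.
Rounding up gives n = 134.

134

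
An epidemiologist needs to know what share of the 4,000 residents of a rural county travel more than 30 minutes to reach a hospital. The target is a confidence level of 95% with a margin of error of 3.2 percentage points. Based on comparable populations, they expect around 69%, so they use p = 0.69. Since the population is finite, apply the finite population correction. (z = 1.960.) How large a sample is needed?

669

Unadjusted: n₀ = 1.960² × 0.69 × 0.31 / 0.032² ≈ 802.46, so n₀ = 803.
Finite population correction with N = 4,000: n = n₀ / (1 + (n₀−1)/N) = 803 / (1 + 802/4000) = 803 / 1.2005 ≈ 668.89.
Rounding up, n = 669.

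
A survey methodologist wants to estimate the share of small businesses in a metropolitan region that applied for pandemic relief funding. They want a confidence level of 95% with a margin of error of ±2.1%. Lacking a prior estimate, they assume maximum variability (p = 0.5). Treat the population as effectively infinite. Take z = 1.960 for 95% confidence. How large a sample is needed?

With p = 0.5, p(1−p) = 0.25.
n = z²·p(1−p)/E² = 1.960² × 0.2500 / 0.021² = 3.8416 × 0.2500 / 0.000441 ≈ 2177.78.
Rounding up gives n = 2178.

2178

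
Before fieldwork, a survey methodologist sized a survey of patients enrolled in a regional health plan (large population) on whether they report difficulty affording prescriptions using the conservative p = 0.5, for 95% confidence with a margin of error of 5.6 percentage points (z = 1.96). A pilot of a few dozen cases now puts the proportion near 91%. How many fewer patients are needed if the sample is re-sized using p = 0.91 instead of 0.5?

206

Conservative (p = 0.5): n = 1.96² × 0.25 / 0.056² ≈ 306.25 → 307.
Using p = 0.91: p(1−p) = 0.0819, so n = 1.96² × 0.0819 / 0.056² ≈ 100.33 → 101.
Reduction: 307 − 101 = 206.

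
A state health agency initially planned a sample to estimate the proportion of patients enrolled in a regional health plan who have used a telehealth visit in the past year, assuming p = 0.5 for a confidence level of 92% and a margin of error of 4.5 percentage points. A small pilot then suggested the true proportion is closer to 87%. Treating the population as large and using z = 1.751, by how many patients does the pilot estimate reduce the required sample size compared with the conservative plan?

Conservative (p = 0.5): n = 1.751² × 0.25 / 0.045² ≈ 378.52 → 379.
Using p = 0.87: p(1−p) = 0.1131, so n = 1.751² × 0.1131 / 0.045² ≈ 171.24 → 172.
Reduction: 379 − 172 = 207.

207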